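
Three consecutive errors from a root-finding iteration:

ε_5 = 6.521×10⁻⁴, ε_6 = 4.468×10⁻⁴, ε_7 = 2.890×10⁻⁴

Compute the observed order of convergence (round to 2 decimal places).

1.15

p ≈ ln(ε_7/ε_6) / ln(ε_6/ε_5)
  = ln(2.890×10⁻⁴/4.468×10⁻⁴) / ln(4.468×10⁻⁴/6.521×10⁻⁴)
  = ln(0.646822) / ln(0.685171)
  = -0.43568 / -0.37809 ≈ 1.15232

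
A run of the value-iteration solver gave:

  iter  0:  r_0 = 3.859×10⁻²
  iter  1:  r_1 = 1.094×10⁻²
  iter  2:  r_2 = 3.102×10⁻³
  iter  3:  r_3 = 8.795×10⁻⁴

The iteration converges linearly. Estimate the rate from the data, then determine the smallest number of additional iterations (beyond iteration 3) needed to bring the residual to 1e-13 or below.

Rate ρ ≈ r_3/r_2 = 8.795×10⁻⁴/3.102×10⁻³ = 0.2835.
After j more steps, r_{3+j} ≈ 8.795×10⁻⁴·ρ^j; need ρ^j ≤ 1e-13/8.795×10⁻⁴ = 1.13701e-10.
j ≥ ln(1.13701e-10)/ln(0.2835) = -22.8974/-1.26054 = 18.165.
So 19 more iterations are needed.

19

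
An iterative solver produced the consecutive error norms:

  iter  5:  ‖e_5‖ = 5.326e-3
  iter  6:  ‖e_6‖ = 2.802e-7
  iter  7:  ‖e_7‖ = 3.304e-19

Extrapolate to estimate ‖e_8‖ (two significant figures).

First estimate the order: p ≈ ln(‖e_7‖/‖e_6‖) / ln(‖e_6‖/‖e_5‖) = ln(3.304e-19/2.802e-7)/ln(2.802e-7/5.326e-3) = ln(1.17916e-12)/ln(5.26098e-05) ≈ 2.7877.
Then ‖e_8‖ ≈ ‖e_7‖·(‖e_7‖/‖e_6‖)^p = 3.304e-19·(1.17916e-12)^2.7877 = 3.304e-19·5.58629e-34 ≈ 1.846e-52.

1.8e-52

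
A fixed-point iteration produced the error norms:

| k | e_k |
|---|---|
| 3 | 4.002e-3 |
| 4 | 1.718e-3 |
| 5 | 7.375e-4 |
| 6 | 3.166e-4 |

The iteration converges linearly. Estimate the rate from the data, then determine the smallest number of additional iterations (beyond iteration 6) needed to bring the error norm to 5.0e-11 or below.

Rate ρ ≈ e_6/e_5 = 3.166e-4/7.375e-4 = 0.4293.
After j more steps, e_{6+j} ≈ 3.166e-4·ρ^j; need ρ^j ≤ 5.0e-11/3.166e-4 = 1.57928e-07.
j ≥ ln(1.57928e-07)/ln(0.4293) = -15.6611/-0.84560 = 18.521.
So 19 more iterations are needed.

19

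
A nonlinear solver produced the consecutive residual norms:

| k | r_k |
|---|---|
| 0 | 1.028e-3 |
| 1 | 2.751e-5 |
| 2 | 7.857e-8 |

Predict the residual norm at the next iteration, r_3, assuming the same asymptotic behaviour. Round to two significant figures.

6.0e-12

First estimate the order: p ≈ ln(r_2/r_1) / ln(r_1/r_0) = ln(7.857e-8/2.751e-5)/ln(2.751e-5/1.028e-3) = ln(0.00285605)/ln(0.0267607) ≈ 1.6180.
Then r_3 ≈ r_2·(r_2/r_1)^p = 7.857e-8·(0.00285605)^1.6180 = 7.857e-8·7.64591e-05 ≈ 6.007e-12.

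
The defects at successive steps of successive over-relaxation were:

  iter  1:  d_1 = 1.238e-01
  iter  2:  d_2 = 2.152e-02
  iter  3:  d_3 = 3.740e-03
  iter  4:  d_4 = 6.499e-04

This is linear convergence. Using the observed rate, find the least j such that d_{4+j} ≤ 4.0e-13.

Rate ρ ≈ d_4/d_3 = 6.499e-04/3.740e-03 = 0.1738.
After j more steps, d_{4+j} ≈ 6.499e-04·ρ^j; need ρ^j ≤ 4.0e-13/6.499e-04 = 6.15479e-10.
j ≥ ln(6.15479e-10)/ln(0.1738) = -21.2086/-1.74985 = 12.120.
So 13 more iterations are needed.

13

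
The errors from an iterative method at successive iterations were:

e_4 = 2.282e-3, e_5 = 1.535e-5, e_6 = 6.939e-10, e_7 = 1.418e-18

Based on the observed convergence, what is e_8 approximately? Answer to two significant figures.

First estimate the order: p ≈ ln(e_7/e_6) / ln(e_6/e_5) = ln(1.418e-18/6.939e-10)/ln(6.939e-10/1.535e-5) = ln(2.04352e-09)/ln(4.52052e-05) ≈ 2.0000.
Then e_8 ≈ e_7·(e_7/e_6)^p = 1.418e-18·(2.04352e-09)^2.0000 = 1.418e-18·4.17597e-18 ≈ 5.922e-36.

5.9e-36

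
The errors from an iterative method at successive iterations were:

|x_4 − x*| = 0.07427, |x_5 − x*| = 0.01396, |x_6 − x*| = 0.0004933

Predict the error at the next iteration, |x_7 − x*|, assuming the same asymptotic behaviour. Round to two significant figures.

First estimate the order: p ≈ ln(|x_6 − x*|/|x_5 − x*|) / ln(|x_5 − x*|/|x_4 − x*|) = ln(0.0004933/0.01396)/ln(0.01396/0.07427) = ln(0.0353367)/ln(0.187963) ≈ 1.9999.
Then |x_7 − x*| ≈ |x_6 − x*|·(|x_6 − x*|/|x_5 − x*|)^p = 0.0004933·(0.0353367)^1.9999 = 0.0004933·0.0012491 ≈ 6.162e-07.

6.2e-7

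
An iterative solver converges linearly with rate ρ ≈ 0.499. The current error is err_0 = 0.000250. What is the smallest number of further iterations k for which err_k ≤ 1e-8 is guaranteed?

15

After k steps, err_k ≈ 0.000250·0.499^k.
Need 0.499^k ≤ 1e-8/0.000250 = 4e-05.
k ≥ ln(4e-05)/ln(0.499) = -10.1266/-0.69515 = 14.568.
Smallest integer k = 15.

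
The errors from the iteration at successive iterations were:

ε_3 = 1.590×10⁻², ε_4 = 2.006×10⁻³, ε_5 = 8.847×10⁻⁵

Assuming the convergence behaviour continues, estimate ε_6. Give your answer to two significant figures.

First estimate the order: p ≈ ln(ε_5/ε_4) / ln(ε_4/ε_3) = ln(8.847×10⁻⁵/2.006×10⁻³)/ln(2.006×10⁻³/1.590×10⁻²) = ln(0.0441027)/ln(0.126164) ≈ 1.5077.
Then ε_6 ≈ ε_5·(ε_5/ε_4)^p = 8.847×10⁻⁵·(0.0441027)^1.5077 = 8.847×10⁻⁵·0.00904191 ≈ 7.999e-07.

8.0e-7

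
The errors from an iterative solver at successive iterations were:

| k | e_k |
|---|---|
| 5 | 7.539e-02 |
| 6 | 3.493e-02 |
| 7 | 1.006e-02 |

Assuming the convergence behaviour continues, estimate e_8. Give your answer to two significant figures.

First estimate the order: p ≈ ln(e_7/e_6) / ln(e_6/e_5) = ln(1.006e-02/3.493e-02)/ln(3.493e-02/7.539e-02) = ln(0.288005)/ln(0.463324) ≈ 1.6180.
Then e_8 ≈ e_7·(e_7/e_6)^p = 1.006e-02·(0.288005)^1.6180 = 1.006e-02·0.133447 ≈ 0.001342.

1.3e-3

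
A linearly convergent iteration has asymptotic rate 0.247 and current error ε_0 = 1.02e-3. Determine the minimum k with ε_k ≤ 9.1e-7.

6

After k steps, ε_k ≈ 1.02e-3·0.247^k.
Need 0.247^k ≤ 9.1e-7/1.02e-3 = 0.000892157.
k ≥ ln(0.000892157)/ln(0.247) = -7.0219/-1.39837 = 5.021.
Smallest integer k = 6.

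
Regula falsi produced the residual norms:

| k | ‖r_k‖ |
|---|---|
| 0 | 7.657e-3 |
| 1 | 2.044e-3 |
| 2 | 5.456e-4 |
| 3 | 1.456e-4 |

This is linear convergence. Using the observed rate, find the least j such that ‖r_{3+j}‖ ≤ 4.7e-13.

Rate ρ ≈ ‖r_3‖/‖r_2‖ = 1.456e-4/5.456e-4 = 0.2669.
After j more steps, ‖r_{3+j}‖ ≈ 1.456e-4·ρ^j; need ρ^j ≤ 4.7e-13/1.456e-4 = 3.22802e-09.
j ≥ ln(3.22802e-09)/ln(0.2669) = -19.5514/-1.32088 = 14.802.
So 15 more iterations are needed.

15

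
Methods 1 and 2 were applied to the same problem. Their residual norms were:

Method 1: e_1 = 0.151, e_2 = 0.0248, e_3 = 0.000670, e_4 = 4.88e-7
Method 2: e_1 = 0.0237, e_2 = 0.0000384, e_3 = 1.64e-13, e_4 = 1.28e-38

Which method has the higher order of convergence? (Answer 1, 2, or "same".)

Method 1: p ≈ ln(4.88e-7/0.000670)/ln(0.000670/0.0248) ≈ 2.00.
Method 2: p ≈ ln(1.28e-38/1.64e-13)/ln(1.64e-13/0.0000384) ≈ 3.00.
Method 2 has the higher order (≈3.0 vs ≈2.0).

2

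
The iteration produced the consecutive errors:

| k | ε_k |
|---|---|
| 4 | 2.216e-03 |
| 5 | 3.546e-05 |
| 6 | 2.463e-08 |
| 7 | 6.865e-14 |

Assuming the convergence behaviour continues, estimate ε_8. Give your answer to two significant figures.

1.2e-23

First estimate the order: p ≈ ln(ε_7/ε_6) / ln(ε_6/ε_5) = ln(6.865e-14/2.463e-08)/ln(2.463e-08/3.546e-05) = ln(2.78725e-06)/ln(0.000694585) ≈ 1.7588.
Then ε_8 ≈ ε_7·(ε_7/ε_6)^p = 6.865e-14·(2.78725e-06)^1.7588 = 6.865e-14·1.69893e-10 ≈ 1.166e-23.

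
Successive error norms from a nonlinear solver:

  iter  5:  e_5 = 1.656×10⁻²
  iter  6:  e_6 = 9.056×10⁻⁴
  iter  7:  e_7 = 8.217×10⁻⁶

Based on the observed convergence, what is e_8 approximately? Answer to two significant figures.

First estimate the order: p ≈ ln(e_7/e_6) / ln(e_6/e_5) = ln(8.217×10⁻⁶/9.056×10⁻⁴)/ln(9.056×10⁻⁴/1.656×10⁻²) = ln(0.00907354)/ln(0.054686) ≈ 1.6181.
Then e_8 ≈ e_7·(e_7/e_6)^p = 8.217×10⁻⁶·(0.00907354)^1.6181 = 8.217×10⁻⁶·0.000495996 ≈ 4.076e-09.

4.1e-9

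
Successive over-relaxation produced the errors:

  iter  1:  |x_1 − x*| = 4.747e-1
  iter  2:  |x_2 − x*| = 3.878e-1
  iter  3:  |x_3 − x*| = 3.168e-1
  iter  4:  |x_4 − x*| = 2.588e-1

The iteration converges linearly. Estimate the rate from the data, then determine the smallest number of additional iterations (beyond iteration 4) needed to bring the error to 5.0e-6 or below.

Rate ρ ≈ |x_4 − x*|/|x_3 − x*| = 2.588e-1/3.168e-1 = 0.8169.
After j more steps, |x_{4+j} − x*| ≈ 2.588e-1·ρ^j; need ρ^j ≤ 5.0e-6/2.588e-1 = 1.93199e-05.
j ≥ ln(1.93199e-05)/ln(0.8169) = -10.8544/-0.20224 = 53.671.
So 54 more iterations are needed.

54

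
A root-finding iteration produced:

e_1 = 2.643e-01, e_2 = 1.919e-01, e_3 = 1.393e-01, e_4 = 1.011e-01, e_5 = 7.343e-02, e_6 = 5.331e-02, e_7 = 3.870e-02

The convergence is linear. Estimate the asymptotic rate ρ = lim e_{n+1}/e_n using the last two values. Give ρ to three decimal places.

0.726

ρ ≈ e_7/e_6 = 3.870e-02/5.331e-02 = 0.72594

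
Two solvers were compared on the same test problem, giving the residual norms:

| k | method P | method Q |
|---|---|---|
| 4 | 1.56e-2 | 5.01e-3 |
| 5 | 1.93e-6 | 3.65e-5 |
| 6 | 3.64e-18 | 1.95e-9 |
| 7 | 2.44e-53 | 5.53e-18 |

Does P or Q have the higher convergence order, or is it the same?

P

Method P: p ≈ ln(2.44e-53/3.64e-18)/ln(3.64e-18/1.93e-6) ≈ 3.00.
Method Q: p ≈ ln(5.53e-18/1.95e-9)/ln(1.95e-9/3.65e-5) ≈ 2.00.
Method P has the higher order (≈3.0 vs ≈2.0).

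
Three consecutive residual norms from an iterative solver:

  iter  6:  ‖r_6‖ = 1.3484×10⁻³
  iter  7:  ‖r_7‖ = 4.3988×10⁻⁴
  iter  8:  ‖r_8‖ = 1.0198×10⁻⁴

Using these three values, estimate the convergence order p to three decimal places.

p ≈ ln(‖r_8‖/‖r_7‖) / ln(‖r_7‖/‖r_6‖)
  = ln(1.0198×10⁻⁴/4.3988×10⁻⁴) / ln(4.3988×10⁻⁴/1.3484×10⁻³)
  = ln(0.231836) / ln(0.326224)
  = -1.461725 / -1.120171 ≈ 1.304912

1.305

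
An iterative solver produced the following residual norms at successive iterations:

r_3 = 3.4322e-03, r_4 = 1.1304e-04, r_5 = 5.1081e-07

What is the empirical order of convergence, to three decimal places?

p ≈ ln(r_5/r_4) / ln(r_4/r_3)
  = ln(5.1081e-07/1.1304e-04) / ln(1.1304e-04/3.4322e-03)
  = ln(0.00451884) / ln(0.0329351)
  = -5.399500 / -3.413216 ≈ 1.581939

1.582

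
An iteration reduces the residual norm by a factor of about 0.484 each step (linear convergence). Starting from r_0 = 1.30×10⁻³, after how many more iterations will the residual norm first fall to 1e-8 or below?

17

After k steps, r_k ≈ 1.30×10⁻³·0.484^k.
Need 0.484^k ≤ 1e-8/1.30×10⁻³ = 7.69231e-06.
k ≥ ln(7.69231e-06)/ln(0.484) = -11.7753/-0.72567 = 16.227.
Smallest integer k = 17.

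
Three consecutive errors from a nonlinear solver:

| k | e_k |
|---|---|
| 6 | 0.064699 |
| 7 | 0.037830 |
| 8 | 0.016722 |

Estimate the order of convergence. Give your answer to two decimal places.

1.52

p ≈ ln(e_8/e_7) / ln(e_7/e_6)
  = ln(0.016722/0.037830) / ln(0.037830/0.064699)
  = ln(0.44203) / ln(0.584708)
  = -0.81638 / -0.53664 ≈ 1.52128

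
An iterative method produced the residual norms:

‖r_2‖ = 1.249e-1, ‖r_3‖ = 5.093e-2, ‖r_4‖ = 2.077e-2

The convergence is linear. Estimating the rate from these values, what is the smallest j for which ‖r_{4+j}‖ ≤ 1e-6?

12

Rate ρ ≈ ‖r_4‖/‖r_3‖ = 2.077e-2/5.093e-2 = 0.4078.
After j more steps, ‖r_{4+j}‖ ≈ 2.077e-2·ρ^j; need ρ^j ≤ 1e-6/2.077e-2 = 4.81464e-05.
j ≥ ln(4.81464e-05)/ln(0.4078) = -9.9413/-0.89698 = 11.083.
So 12 more iterations are needed.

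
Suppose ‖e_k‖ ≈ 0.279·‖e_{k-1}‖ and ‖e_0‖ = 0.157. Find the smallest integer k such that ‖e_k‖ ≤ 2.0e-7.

11

After k steps, ‖e_k‖ ≈ 0.157·0.279^k.
Need 0.279^k ≤ 2.0e-7/0.157 = 1.27389e-06.
k ≥ ln(1.27389e-06)/ln(0.279) = -13.5734/-1.27654 = 10.633.
Smallest integer k = 11.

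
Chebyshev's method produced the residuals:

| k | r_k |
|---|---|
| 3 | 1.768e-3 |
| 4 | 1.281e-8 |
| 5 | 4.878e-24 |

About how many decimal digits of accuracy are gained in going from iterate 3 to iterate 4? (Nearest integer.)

5

Digits gained ≈ log₁₀(r_3/r_4) = log₁₀(1.768e-3/1.281e-8) = log₁₀(138017) ≈ 5.140.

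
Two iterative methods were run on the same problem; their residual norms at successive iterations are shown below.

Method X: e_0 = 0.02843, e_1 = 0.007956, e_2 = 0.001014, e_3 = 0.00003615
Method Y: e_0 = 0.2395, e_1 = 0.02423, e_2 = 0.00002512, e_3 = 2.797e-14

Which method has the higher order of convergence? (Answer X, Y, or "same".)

Y

Method X: p ≈ ln(0.00003615/0.001014)/ln(0.001014/0.007956) ≈ 1.62.
Method Y: p ≈ ln(2.797e-14/0.00002512)/ln(0.00002512/0.02423) ≈ 3.00.
Method Y has the higher order (≈3.0 vs ≈1.6).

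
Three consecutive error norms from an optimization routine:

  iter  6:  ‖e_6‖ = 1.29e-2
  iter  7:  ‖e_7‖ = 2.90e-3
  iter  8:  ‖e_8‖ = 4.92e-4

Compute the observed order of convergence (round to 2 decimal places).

1.19

p ≈ ln(‖e_8‖/‖e_7‖) / ln(‖e_7‖/‖e_6‖)
  = ln(4.92e-4/2.90e-3) / ln(2.90e-3/1.29e-2)
  = ln(0.169655) / ln(0.224806)
  = -1.77399 / -1.49252 ≈ 1.18859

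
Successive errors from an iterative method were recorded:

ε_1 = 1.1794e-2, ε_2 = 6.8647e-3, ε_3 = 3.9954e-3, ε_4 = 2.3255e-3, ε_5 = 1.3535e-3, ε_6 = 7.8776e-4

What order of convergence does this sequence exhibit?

1

Consecutive ratios: ε_6/ε_5 = 7.8776e-4/1.3535e-3 = 0.582017, ε_5/ε_4 = 1.3535e-3/2.3255e-3 = 0.582025.
p ≈ ln(0.582017)/ln(0.582025) = -0.5413/-0.5412 ≈ 1.00.
So the convergence is linear (order 1).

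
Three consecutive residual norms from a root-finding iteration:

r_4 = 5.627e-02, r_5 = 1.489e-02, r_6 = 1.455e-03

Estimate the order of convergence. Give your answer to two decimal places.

p ≈ ln(r_6/r_5) / ln(r_5/r_4)
  = ln(1.455e-03/1.489e-02) / ln(1.489e-02/5.627e-02)
  = ln(0.0977166) / ln(0.264617)
  = -2.32568 / -1.32947 ≈ 1.74933

1.75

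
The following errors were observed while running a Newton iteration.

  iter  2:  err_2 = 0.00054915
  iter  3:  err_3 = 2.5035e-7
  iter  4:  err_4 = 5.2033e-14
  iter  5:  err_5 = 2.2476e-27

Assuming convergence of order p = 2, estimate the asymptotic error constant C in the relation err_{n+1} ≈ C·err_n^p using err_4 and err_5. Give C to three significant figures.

C ≈ err_5 / err_4^2
  = 2.2476e-27 / (5.2033e-14)^2
  = 2.2476e-27 / 2.70743e-27 ≈ 0.83016

0.830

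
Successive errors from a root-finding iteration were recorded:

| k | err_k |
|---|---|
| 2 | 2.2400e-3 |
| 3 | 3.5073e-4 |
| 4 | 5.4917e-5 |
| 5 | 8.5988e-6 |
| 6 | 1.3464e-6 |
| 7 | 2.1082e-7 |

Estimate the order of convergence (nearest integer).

Consecutive ratios: err_7/err_6 = 2.1082e-7/1.3464e-6 = 0.156581, err_6/err_5 = 1.3464e-6/8.5988e-6 = 0.15658.
p ≈ ln(0.156581)/ln(0.15658) = -1.8542/-1.8542 ≈ 1.00.
So the convergence is linear (order 1).

1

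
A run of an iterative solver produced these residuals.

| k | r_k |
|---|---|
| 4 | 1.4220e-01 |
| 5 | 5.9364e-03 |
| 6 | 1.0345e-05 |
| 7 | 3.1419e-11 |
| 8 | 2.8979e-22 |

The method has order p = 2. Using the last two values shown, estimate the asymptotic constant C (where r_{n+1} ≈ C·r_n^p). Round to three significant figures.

C ≈ r_8 / r_7^2
  = 2.8979e-22 / (3.1419e-11)^2
  = 2.8979e-22 / 9.87154e-22 ≈ 0.29356

0.294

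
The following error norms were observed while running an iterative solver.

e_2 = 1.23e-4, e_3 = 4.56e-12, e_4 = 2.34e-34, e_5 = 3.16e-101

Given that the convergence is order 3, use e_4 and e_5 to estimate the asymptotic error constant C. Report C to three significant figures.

2.47

C ≈ e_5 / e_4^3
  = 3.16e-101 / (2.34e-34)^3
  = 3.16e-101 / 1.28129e-101 ≈ 2.4663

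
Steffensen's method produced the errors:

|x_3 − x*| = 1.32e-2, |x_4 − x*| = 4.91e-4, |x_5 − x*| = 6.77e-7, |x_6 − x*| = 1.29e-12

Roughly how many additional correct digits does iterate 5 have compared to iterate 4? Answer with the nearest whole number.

Digits gained ≈ log₁₀(|x_4 − x*|/|x_5 − x*|) = log₁₀(4.91e-4/6.77e-7) = log₁₀(725.258) ≈ 2.860.

3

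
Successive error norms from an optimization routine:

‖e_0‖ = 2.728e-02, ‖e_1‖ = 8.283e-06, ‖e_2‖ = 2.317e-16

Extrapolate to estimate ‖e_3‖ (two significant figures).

5.1e-48

First estimate the order: p ≈ ln(‖e_2‖/‖e_1‖) / ln(‖e_1‖/‖e_0‖) = ln(2.317e-16/8.283e-06)/ln(8.283e-06/2.728e-02) = ln(2.7973e-11)/ln(0.000303629) ≈ 3.0001.
Then ‖e_3‖ ≈ ‖e_2‖·(‖e_2‖/‖e_1‖)^p = 2.317e-16·(2.7973e-11)^3.0001 = 2.317e-16·2.18354e-32 ≈ 5.059e-48.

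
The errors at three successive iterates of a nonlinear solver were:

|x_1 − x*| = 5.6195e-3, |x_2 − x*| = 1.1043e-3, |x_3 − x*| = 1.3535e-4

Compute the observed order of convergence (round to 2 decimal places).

p ≈ ln(|x_3 − x*|/|x_2 − x*|) / ln(|x_2 − x*|/|x_1 − x*|)
  = ln(1.3535e-4/1.1043e-3) / ln(1.1043e-3/5.6195e-3)
  = ln(0.122566) / ln(0.196512)
  = -2.09911 / -1.62703 ≈ 1.29015

1.29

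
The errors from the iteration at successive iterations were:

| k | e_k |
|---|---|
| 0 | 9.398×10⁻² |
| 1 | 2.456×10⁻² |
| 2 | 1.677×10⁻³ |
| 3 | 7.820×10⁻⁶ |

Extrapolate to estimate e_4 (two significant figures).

1.7e-10

First estimate the order: p ≈ ln(e_3/e_2) / ln(e_2/e_1) = ln(7.820×10⁻⁶/1.677×10⁻³)/ln(1.677×10⁻³/2.456×10⁻²) = ln(0.00466309)/ln(0.0682818) ≈ 1.9999.
Then e_4 ≈ e_3·(e_3/e_2)^p = 7.820×10⁻⁶·(0.00466309)^1.9999 = 7.820×10⁻⁶·2.17561e-05 ≈ 1.701e-10.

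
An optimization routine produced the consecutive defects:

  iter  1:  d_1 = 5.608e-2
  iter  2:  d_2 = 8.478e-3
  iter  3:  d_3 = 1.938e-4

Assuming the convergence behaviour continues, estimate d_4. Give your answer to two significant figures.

1.0e-7

First estimate the order: p ≈ ln(d_3/d_2) / ln(d_2/d_1) = ln(1.938e-4/8.478e-3)/ln(8.478e-3/5.608e-2) = ln(0.0228592)/ln(0.151177) ≈ 1.9999.
Then d_4 ≈ d_3·(d_3/d_2)^p = 1.938e-4·(0.0228592)^1.9999 = 1.938e-4·0.00052274 ≈ 1.013e-07.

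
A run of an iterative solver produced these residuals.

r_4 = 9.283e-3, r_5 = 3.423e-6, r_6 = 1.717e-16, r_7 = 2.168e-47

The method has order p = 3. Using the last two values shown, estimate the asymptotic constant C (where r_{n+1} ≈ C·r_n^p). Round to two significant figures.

C ≈ r_7 / r_6^3
  = 2.168e-47 / (1.717e-16)^3
  = 2.168e-47 / 5.06187e-48 ≈ 4.283

4.3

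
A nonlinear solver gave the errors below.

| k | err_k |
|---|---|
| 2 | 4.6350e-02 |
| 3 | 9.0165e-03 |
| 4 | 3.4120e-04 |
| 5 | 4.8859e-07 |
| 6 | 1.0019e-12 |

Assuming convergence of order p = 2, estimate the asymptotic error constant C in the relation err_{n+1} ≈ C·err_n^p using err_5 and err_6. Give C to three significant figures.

4.20

C ≈ err_6 / err_5^2
  = 1.0019e-12 / (4.8859e-07)^2
  = 1.0019e-12 / 2.3872e-13 ≈ 4.197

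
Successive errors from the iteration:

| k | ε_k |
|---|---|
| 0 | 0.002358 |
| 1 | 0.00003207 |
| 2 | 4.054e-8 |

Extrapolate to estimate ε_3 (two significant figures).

1.3e-12

First estimate the order: p ≈ ln(ε_2/ε_1) / ln(ε_1/ε_0) = ln(4.054e-8/0.00003207)/ln(0.00003207/0.002358) = ln(0.00126411)/ln(0.0136005) ≈ 1.5528.
Then ε_3 ≈ ε_2·(ε_2/ε_1)^p = 4.054e-8·(0.00126411)^1.5528 = 4.054e-8·3.15974e-05 ≈ 1.281e-12.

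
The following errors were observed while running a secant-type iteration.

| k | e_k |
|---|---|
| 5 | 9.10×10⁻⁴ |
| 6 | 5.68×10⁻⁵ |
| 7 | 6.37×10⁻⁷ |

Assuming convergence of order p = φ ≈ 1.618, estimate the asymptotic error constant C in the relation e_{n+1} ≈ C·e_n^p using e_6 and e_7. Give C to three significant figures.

4.72

C ≈ e_7 / e_6^1.618
  = 6.37×10⁻⁷ / (5.68×10⁻⁵)^1.618
  = 6.37×10⁻⁷ / 1.35063e-07 ≈ 4.7163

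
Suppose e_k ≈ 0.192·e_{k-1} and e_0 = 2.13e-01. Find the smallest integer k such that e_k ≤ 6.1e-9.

After k steps, e_k ≈ 2.13e-01·0.192^k.
Need 0.192^k ≤ 6.1e-9/2.13e-01 = 2.86385e-08.
k ≥ ln(2.86385e-08)/ln(0.192) = -17.3685/-1.65026 = 10.525.
Smallest integer k = 11.

11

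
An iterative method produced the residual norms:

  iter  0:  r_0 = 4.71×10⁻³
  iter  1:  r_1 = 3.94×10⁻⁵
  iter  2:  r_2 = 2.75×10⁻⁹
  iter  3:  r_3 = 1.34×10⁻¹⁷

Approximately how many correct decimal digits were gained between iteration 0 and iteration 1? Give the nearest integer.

2

Digits gained ≈ log₁₀(r_0/r_1) = log₁₀(4.71×10⁻³/3.94×10⁻⁵) = log₁₀(119.543) ≈ 2.078.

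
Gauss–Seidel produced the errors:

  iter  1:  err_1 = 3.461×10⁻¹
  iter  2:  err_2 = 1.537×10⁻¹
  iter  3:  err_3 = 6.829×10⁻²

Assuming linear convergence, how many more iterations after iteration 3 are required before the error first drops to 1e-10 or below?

Rate ρ ≈ err_3/err_2 = 6.829×10⁻²/1.537×10⁻¹ = 0.4443.
After j more steps, err_{3+j} ≈ 6.829×10⁻²·ρ^j; need ρ^j ≤ 1e-10/6.829×10⁻² = 1.46434e-09.
j ≥ ln(1.46434e-09)/ln(0.4443) = -20.3419/-0.81126 = 25.074.
So 26 more iterations are needed.

26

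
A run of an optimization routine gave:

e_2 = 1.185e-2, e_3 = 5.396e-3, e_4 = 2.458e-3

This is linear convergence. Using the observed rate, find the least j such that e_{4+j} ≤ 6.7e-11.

Rate ρ ≈ e_4/e_3 = 2.458e-3/5.396e-3 = 0.4555.
After j more steps, e_{4+j} ≈ 2.458e-3·ρ^j; need ρ^j ≤ 6.7e-11/2.458e-3 = 2.72579e-08.
j ≥ ln(2.72579e-08)/ln(0.4555) = -17.4179/-0.78636 = 22.150.
So 23 more iterations are needed.

23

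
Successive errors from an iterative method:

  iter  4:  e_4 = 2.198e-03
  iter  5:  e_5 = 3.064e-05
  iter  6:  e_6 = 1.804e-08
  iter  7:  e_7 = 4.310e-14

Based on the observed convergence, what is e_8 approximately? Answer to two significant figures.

First estimate the order: p ≈ ln(e_7/e_6) / ln(e_6/e_5) = ln(4.310e-14/1.804e-08)/ln(1.804e-08/3.064e-05) = ln(2.38914e-06)/ln(0.000588773) ≈ 1.7405.
Then e_8 ≈ e_7·(e_7/e_6)^p = 4.310e-14·(2.38914e-06)^1.7405 = 4.310e-14·1.64183e-10 ≈ 7.076e-24.

7.1e-24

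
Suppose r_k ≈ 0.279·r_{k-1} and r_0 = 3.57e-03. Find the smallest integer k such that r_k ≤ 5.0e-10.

13

After k steps, r_k ≈ 3.57e-03·0.279^k.
Need 0.279^k ≤ 5.0e-10/3.57e-03 = 1.40056e-07.
k ≥ ln(1.40056e-07)/ln(0.279) = -15.7812/-1.27654 = 12.362.
Smallest integer k = 13.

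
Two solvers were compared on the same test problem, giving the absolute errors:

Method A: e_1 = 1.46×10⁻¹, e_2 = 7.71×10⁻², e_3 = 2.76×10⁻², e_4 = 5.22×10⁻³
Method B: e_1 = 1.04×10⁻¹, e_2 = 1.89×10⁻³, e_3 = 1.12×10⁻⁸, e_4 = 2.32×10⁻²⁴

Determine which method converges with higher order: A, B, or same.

Method A: p ≈ ln(5.22×10⁻³/2.76×10⁻²)/ln(2.76×10⁻²/7.71×10⁻²) ≈ 1.62.
Method B: p ≈ ln(2.32×10⁻²⁴/1.12×10⁻⁸)/ln(1.12×10⁻⁸/1.89×10⁻³) ≈ 3.00.
Method B has the higher order (≈3.0 vs ≈1.6).

B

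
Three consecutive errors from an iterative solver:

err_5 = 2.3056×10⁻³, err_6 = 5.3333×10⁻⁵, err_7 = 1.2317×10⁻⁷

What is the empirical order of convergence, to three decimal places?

p ≈ ln(err_7/err_6) / ln(err_6/err_5)
  = ln(1.2317×10⁻⁷/5.3333×10⁻⁵) / ln(5.3333×10⁻⁵/2.3056×10⁻³)
  = ln(0.00230945) / ln(0.0231319)
  = -6.070746 / -3.766543 ≈ 1.611755

1.612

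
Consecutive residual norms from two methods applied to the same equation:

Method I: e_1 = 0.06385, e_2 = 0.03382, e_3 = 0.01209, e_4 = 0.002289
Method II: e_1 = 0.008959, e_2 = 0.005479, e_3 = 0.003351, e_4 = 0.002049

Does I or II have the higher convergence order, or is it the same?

I

Method I: p ≈ ln(0.002289/0.01209)/ln(0.01209/0.03382) ≈ 1.62.
Method II: p ≈ ln(0.002049/0.003351)/ln(0.003351/0.005479) ≈ 1.00.
Method I has the higher order (≈1.6 vs ≈1.0).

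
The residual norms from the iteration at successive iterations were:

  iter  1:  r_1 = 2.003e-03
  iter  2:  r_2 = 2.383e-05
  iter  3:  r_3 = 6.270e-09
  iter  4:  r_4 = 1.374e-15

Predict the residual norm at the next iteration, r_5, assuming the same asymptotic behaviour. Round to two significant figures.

First estimate the order: p ≈ ln(r_4/r_3) / ln(r_3/r_2) = ln(1.374e-15/6.270e-09)/ln(6.270e-09/2.383e-05) = ln(2.19139e-07)/ln(0.000263114) ≈ 1.8602.
Then r_5 ≈ r_4·(r_4/r_3)^p = 1.374e-15·(2.19139e-07)^1.8602 = 1.374e-15·4.09644e-13 ≈ 5.629e-28.

5.6e-28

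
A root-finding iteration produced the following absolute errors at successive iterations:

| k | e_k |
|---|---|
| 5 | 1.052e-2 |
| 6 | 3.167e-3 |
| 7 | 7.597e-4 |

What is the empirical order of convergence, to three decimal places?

1.189

p ≈ ln(e_7/e_6) / ln(e_6/e_5)
  = ln(7.597e-4/3.167e-3) / ln(3.167e-3/1.052e-2)
  = ln(0.23988) / ln(0.301046)
  = -1.427616 / -1.200492 ≈ 1.189192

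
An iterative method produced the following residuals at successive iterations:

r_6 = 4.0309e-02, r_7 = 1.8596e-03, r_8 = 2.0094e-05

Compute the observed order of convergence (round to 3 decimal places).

p ≈ ln(r_8/r_7) / ln(r_7/r_6)
  = ln(2.0094e-05/1.8596e-03) / ln(1.8596e-03/4.0309e-02)
  = ln(0.0108055) / ln(0.0461336)
  = -4.527700 / -3.076214 ≈ 1.471842

1.472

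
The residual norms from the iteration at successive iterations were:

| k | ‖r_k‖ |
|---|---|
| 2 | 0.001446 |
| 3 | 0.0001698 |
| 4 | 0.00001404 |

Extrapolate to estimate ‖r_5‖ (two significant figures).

7.7e-7

First estimate the order: p ≈ ln(‖r_4‖/‖r_3‖) / ln(‖r_3‖/‖r_2‖) = ln(0.00001404/0.0001698)/ln(0.0001698/0.001446) = ln(0.0826855)/ln(0.117427) ≈ 1.1638.
Then ‖r_5‖ ≈ ‖r_4‖·(‖r_4‖/‖r_3‖)^p = 0.00001404·(0.0826855)^1.1638 = 0.00001404·0.0549673 ≈ 7.717e-07.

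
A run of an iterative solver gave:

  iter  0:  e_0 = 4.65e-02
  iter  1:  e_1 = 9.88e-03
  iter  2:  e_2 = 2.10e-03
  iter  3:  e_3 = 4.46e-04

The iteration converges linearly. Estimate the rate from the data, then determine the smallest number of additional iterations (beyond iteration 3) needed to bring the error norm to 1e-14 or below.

Rate ρ ≈ e_3/e_2 = 4.46e-04/2.10e-03 = 0.2124.
After j more steps, e_{3+j} ≈ 4.46e-04·ρ^j; need ρ^j ≤ 1e-14/4.46e-04 = 2.24215e-11.
j ≥ ln(2.24215e-11)/ln(0.2124) = -24.5210/-1.54928 = 15.827.
So 16 more iterations are needed.

16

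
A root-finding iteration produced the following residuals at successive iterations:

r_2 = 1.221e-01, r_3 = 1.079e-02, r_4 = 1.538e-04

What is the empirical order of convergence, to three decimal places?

1.752

p ≈ ln(r_4/r_3) / ln(r_3/r_2)
  = ln(1.538e-04/1.079e-02) / ln(1.079e-02/1.221e-01)
  = ln(0.0142539) / ln(0.0883702)
  = -4.250725 / -2.426220 ≈ 1.751995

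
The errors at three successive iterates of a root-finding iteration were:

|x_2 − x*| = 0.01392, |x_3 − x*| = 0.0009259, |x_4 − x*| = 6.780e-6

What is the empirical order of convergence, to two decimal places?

1.81

p ≈ ln(|x_4 − x*|/|x_3 − x*|) / ln(|x_3 − x*|/|x_2 − x*|)
  = ln(6.780e-6/0.0009259) / ln(0.0009259/0.01392)
  = ln(0.00732261) / ln(0.0665158)
  = -4.91679 / -2.71032 ≈ 1.81410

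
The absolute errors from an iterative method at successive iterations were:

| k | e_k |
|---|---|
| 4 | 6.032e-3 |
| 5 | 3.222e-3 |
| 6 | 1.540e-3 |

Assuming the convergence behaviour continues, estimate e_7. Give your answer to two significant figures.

6.5e-4

First estimate the order: p ≈ ln(e_6/e_5) / ln(e_5/e_4) = ln(1.540e-3/3.222e-3)/ln(3.222e-3/6.032e-3) = ln(0.477964)/ln(0.534151) ≈ 1.1772.
Then e_7 ≈ e_6·(e_6/e_5)^p = 1.540e-3·(0.477964)^1.1772 = 1.540e-3·0.419357 ≈ 0.0006458.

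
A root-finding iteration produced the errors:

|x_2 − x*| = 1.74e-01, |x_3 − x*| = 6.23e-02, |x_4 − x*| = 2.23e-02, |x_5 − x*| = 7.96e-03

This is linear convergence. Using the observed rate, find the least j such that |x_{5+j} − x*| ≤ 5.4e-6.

8

Rate ρ ≈ |x_5 − x*|/|x_4 − x*| = 7.96e-03/2.23e-02 = 0.3570.
After j more steps, |x_{5+j} − x*| ≈ 7.96e-03·ρ^j; need ρ^j ≤ 5.4e-6/7.96e-03 = 0.000678392.
j ≥ ln(0.000678392)/ln(0.3570) = -7.2958/-1.03002 = 7.083.
So 8 more iterations are needed.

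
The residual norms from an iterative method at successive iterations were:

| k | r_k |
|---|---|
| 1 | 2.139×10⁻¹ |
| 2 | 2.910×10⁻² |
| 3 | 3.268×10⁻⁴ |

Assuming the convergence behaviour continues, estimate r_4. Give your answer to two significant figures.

1.3e-8

First estimate the order: p ≈ ln(r_3/r_2) / ln(r_2/r_1) = ln(3.268×10⁻⁴/2.910×10⁻²)/ln(2.910×10⁻²/2.139×10⁻¹) = ln(0.0112302)/ln(0.136045) ≈ 2.2505.
Then r_4 ≈ r_3·(r_3/r_2)^p = 3.268×10⁻⁴·(0.0112302)^2.2505 = 3.268×10⁻⁴·4.09635e-05 ≈ 1.339e-08.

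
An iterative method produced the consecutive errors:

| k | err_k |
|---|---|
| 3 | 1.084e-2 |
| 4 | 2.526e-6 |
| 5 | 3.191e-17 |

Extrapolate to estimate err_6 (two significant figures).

First estimate the order: p ≈ ln(err_5/err_4) / ln(err_4/err_3) = ln(3.191e-17/2.526e-6)/ln(2.526e-6/1.084e-2) = ln(1.26326e-11)/ln(0.000233026) ≈ 3.0002.
Then err_6 ≈ err_5·(err_5/err_4)^p = 3.191e-17·(1.26326e-11)^3.0002 = 3.191e-17·2.00585e-33 ≈ 6.401e-50.

6.4e-50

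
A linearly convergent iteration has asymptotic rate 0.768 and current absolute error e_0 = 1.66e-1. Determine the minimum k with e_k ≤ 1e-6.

After k steps, e_k ≈ 1.66e-1·0.768^k.
Need 0.768^k ≤ 1e-6/1.66e-1 = 6.0241e-06.
k ≥ ln(6.0241e-06)/ln(0.768) = -12.0197/-0.26397 = 45.534.
Smallest integer k = 46.

46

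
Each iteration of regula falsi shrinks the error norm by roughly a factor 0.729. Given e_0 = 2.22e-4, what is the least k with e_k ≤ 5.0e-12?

56

After k steps, e_k ≈ 2.22e-4·0.729^k.
Need 0.729^k ≤ 5.0e-12/2.22e-4 = 2.25225e-08.
k ≥ ln(2.25225e-08)/ln(0.729) = -17.6088/-0.31608 = 55.710.
Smallest integer k = 56.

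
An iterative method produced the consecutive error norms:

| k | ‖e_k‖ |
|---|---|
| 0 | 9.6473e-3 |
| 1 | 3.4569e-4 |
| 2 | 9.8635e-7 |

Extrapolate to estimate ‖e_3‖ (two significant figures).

3.3e-11

First estimate the order: p ≈ ln(‖e_2‖/‖e_1‖) / ln(‖e_1‖/‖e_0‖) = ln(9.8635e-7/3.4569e-4)/ln(3.4569e-4/9.6473e-3) = ln(0.00285328)/ln(0.0358328) ≈ 1.7601.
Then ‖e_3‖ ≈ ‖e_2‖·(‖e_2‖/‖e_1‖)^p = 9.8635e-7·(0.00285328)^1.7601 = 9.8635e-7·3.3201e-05 ≈ 3.275e-11.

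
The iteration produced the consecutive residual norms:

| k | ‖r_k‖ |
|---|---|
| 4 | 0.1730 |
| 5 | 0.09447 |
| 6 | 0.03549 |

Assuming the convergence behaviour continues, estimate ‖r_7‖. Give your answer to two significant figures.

7.3e-3

First estimate the order: p ≈ ln(‖r_6‖/‖r_5‖) / ln(‖r_5‖/‖r_4‖) = ln(0.03549/0.09447)/ln(0.09447/0.1730) = ln(0.375675)/ln(0.546069) ≈ 1.6182.
Then ‖r_7‖ ≈ ‖r_6‖·(‖r_6‖/‖r_5‖)^p = 0.03549·(0.375675)^1.6182 = 0.03549·0.205098 ≈ 0.007279.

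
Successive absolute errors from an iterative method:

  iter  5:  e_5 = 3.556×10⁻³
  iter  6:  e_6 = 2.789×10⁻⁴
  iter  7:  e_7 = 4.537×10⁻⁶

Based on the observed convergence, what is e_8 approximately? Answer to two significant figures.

First estimate the order: p ≈ ln(e_7/e_6) / ln(e_6/e_5) = ln(4.537×10⁻⁶/2.789×10⁻⁴)/ln(2.789×10⁻⁴/3.556×10⁻³) = ln(0.0162675)/ln(0.0784308) ≈ 1.6180.
Then e_8 ≈ e_7·(e_7/e_6)^p = 4.537×10⁻⁶·(0.0162675)^1.6180 = 4.537×10⁻⁶·0.0012762 ≈ 5.79e-09.

5.8e-9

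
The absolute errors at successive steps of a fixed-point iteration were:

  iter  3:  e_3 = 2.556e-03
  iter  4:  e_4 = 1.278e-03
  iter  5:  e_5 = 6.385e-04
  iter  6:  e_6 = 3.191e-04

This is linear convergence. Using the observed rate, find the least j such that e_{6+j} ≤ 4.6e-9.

Rate ρ ≈ e_6/e_5 = 3.191e-04/6.385e-04 = 0.4998.
After j more steps, e_{6+j} ≈ 3.191e-04·ρ^j; need ρ^j ≤ 4.6e-9/3.191e-04 = 1.44155e-05.
j ≥ ln(1.44155e-05)/ln(0.4998) = -11.1472/-0.69355 = 16.073.
So 17 more iterations are needed.

17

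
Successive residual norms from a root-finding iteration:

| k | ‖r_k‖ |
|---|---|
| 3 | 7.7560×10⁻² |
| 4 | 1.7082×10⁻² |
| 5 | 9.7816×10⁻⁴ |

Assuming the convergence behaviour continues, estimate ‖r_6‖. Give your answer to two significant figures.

4.4e-6

First estimate the order: p ≈ ln(‖r_5‖/‖r_4‖) / ln(‖r_4‖/‖r_3‖) = ln(9.7816×10⁻⁴/1.7082×10⁻²)/ln(1.7082×10⁻²/7.7560×10⁻²) = ln(0.0572626)/ln(0.220242) ≈ 1.8903.
Then ‖r_6‖ ≈ ‖r_5‖·(‖r_5‖/‖r_4‖)^p = 9.7816×10⁻⁴·(0.0572626)^1.8903 = 9.7816×10⁻⁴·0.00448749 ≈ 4.389e-06.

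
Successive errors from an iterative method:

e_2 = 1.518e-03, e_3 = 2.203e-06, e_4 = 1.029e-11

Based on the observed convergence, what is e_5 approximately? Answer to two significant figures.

1.0e-21

First estimate the order: p ≈ ln(e_4/e_3) / ln(e_3/e_2) = ln(1.029e-11/2.203e-06)/ln(2.203e-06/1.518e-03) = ln(4.6709e-06)/ln(0.00145125) ≈ 1.8781.
Then e_5 ≈ e_4·(e_4/e_3)^p = 1.029e-11·(4.6709e-06)^1.8781 = 1.029e-11·9.74095e-11 ≈ 1.002e-21.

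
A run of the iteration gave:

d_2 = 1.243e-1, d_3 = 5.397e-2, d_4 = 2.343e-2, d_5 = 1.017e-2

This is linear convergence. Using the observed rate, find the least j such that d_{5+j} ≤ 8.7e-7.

Rate ρ ≈ d_5/d_4 = 1.017e-2/2.343e-2 = 0.4341.
After j more steps, d_{5+j} ≈ 1.017e-2·ρ^j; need ρ^j ≤ 8.7e-7/1.017e-2 = 8.55457e-05.
j ≥ ln(8.55457e-05)/ln(0.4341) = -9.3665/-0.83448 = 11.224.
So 12 more iterations are needed.

12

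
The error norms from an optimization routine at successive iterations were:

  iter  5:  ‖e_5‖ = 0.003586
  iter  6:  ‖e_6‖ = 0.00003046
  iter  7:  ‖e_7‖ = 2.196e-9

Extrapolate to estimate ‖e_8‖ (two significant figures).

1.1e-17

First estimate the order: p ≈ ln(‖e_7‖/‖e_6‖) / ln(‖e_6‖/‖e_5‖) = ln(2.196e-9/0.00003046)/ln(0.00003046/0.003586) = ln(7.20946e-05)/ln(0.00849414) ≈ 2.0002.
Then ‖e_8‖ ≈ ‖e_7‖·(‖e_7‖/‖e_6‖)^p = 2.196e-9·(7.20946e-05)^2.0002 = 2.196e-9·5.18773e-09 ≈ 1.139e-17.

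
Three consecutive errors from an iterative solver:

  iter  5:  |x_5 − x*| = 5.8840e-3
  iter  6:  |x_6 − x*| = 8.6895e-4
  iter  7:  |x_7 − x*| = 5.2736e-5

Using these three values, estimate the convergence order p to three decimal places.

p ≈ ln(|x_7 − x*|/|x_6 − x*|) / ln(|x_6 − x*|/|x_5 − x*|)
  = ln(5.2736e-5/8.6895e-4) / ln(8.6895e-4/5.8840e-3)
  = ln(0.0606893) / ln(0.14768)
  = -2.801988 / -1.912708 ≈ 1.464932

1.465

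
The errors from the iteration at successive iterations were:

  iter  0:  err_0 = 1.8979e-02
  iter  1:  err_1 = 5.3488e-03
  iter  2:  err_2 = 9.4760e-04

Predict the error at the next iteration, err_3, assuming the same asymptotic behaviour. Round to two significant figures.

8.9e-5

First estimate the order: p ≈ ln(err_2/err_1) / ln(err_1/err_0) = ln(9.4760e-04/5.3488e-03)/ln(5.3488e-03/1.8979e-02) = ln(0.177161)/ln(0.281827) ≈ 1.3666.
Then err_3 ≈ err_2·(err_2/err_1)^p = 9.4760e-04·(0.177161)^1.3666 = 9.4760e-04·0.0939334 ≈ 8.901e-05.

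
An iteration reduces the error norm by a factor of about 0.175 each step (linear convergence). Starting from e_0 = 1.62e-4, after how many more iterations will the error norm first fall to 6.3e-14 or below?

13

After k steps, e_k ≈ 1.62e-4·0.175^k.
Need 0.175^k ≤ 6.3e-14/1.62e-4 = 3.88889e-10.
k ≥ ln(3.88889e-10)/ln(0.175) = -21.6677/-1.74297 = 12.431.
Smallest integer k = 13.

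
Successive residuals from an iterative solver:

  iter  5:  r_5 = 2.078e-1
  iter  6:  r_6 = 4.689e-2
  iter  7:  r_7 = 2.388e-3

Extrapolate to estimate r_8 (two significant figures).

6.2e-6

First estimate the order: p ≈ ln(r_7/r_6) / ln(r_6/r_5) = ln(2.388e-3/4.689e-2)/ln(4.689e-2/2.078e-1) = ln(0.0509277)/ln(0.22565) ≈ 1.9999.
Then r_8 ≈ r_7·(r_7/r_6)^p = 2.388e-3·(0.0509277)^1.9999 = 2.388e-3·0.0025944 ≈ 6.195e-06.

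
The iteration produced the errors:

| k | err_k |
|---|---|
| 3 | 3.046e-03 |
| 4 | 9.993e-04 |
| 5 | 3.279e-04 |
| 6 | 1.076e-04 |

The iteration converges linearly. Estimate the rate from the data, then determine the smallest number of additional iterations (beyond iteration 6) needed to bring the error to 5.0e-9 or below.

9

Rate ρ ≈ err_6/err_5 = 1.076e-04/3.279e-04 = 0.3281.
After j more steps, err_{6+j} ≈ 1.076e-04·ρ^j; need ρ^j ≤ 5.0e-9/1.076e-04 = 4.64684e-05.
j ≥ ln(4.64684e-05)/ln(0.3281) = -9.9767/-1.11444 = 8.952.
So 9 more iterations are needed.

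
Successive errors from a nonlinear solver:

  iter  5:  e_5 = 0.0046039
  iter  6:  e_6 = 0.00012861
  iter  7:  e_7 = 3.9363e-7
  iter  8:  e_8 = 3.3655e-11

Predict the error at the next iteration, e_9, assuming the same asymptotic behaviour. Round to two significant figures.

8.8e-18

First estimate the order: p ≈ ln(e_8/e_7) / ln(e_7/e_6) = ln(3.3655e-11/3.9363e-7)/ln(3.9363e-7/0.00012861) = ln(8.54991e-05)/ln(0.00306065) ≈ 1.6180.
Then e_9 ≈ e_8·(e_8/e_7)^p = 3.3655e-11·(8.54991e-05)^1.6180 = 3.3655e-11·2.61766e-07 ≈ 8.81e-18.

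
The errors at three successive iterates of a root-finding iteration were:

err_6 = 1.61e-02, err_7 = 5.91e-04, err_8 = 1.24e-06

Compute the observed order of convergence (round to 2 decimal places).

p ≈ ln(err_8/err_7) / ln(err_7/err_6)
  = ln(1.24e-06/5.91e-04) / ln(5.91e-04/1.61e-02)
  = ln(0.00209814) / ln(0.0367081)
  = -6.16670 / -3.30476 ≈ 1.86601

1.87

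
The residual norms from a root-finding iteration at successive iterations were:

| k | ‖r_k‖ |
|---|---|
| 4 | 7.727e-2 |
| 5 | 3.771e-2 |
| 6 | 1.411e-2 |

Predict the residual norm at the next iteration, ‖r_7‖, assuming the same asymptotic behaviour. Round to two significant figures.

First estimate the order: p ≈ ln(‖r_6‖/‖r_5‖) / ln(‖r_5‖/‖r_4‖) = ln(1.411e-2/3.771e-2)/ln(3.771e-2/7.727e-2) = ln(0.374171)/ln(0.488029) ≈ 1.3703.
Then ‖r_7‖ ≈ ‖r_6‖·(‖r_6‖/‖r_5‖)^p = 1.411e-2·(0.374171)^1.3703 = 1.411e-2·0.260003 ≈ 0.003669.

3.7e-3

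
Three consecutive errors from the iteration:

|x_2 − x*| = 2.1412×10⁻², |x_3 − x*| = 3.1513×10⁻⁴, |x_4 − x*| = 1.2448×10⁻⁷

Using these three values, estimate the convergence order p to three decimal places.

1.858

p ≈ ln(|x_4 − x*|/|x_3 − x*|) / ln(|x_3 − x*|/|x_2 − x*|)
  = ln(1.2448×10⁻⁷/3.1513×10⁻⁴) / ln(3.1513×10⁻⁴/2.1412×10⁻²)
  = ln(0.000395012) / ln(0.0147174)
  = -7.836594 / -4.218725 ≈ 1.857574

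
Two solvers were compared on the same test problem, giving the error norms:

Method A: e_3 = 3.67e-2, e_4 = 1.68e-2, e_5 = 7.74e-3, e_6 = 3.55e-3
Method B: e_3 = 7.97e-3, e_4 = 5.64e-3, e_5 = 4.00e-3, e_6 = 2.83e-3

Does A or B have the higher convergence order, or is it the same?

same

Method A: p ≈ ln(3.55e-3/7.74e-3)/ln(7.74e-3/1.68e-2) ≈ 1.01.
Method B: p ≈ ln(2.83e-3/4.00e-3)/ln(4.00e-3/5.64e-3) ≈ 1.01.
Both orders ≈ 1.0 — effectively the same.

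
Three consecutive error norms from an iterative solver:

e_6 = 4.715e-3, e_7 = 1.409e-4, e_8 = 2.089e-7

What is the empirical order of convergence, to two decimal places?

p ≈ ln(e_8/e_7) / ln(e_7/e_6)
  = ln(2.089e-7/1.409e-4) / ln(1.409e-4/4.715e-3)
  = ln(0.00148261) / ln(0.0298834)
  = -6.51395 / -3.51045 ≈ 1.85559

1.86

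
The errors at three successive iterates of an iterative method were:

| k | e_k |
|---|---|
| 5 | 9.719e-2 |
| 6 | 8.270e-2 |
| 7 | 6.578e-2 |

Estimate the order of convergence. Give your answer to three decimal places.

p ≈ ln(e_7/e_6) / ln(e_6/e_5)
  = ln(6.578e-2/8.270e-2) / ln(8.270e-2/9.719e-2)
  = ln(0.795405) / ln(0.850911)
  = -0.228904 / -0.161448 ≈ 1.417819

1.418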